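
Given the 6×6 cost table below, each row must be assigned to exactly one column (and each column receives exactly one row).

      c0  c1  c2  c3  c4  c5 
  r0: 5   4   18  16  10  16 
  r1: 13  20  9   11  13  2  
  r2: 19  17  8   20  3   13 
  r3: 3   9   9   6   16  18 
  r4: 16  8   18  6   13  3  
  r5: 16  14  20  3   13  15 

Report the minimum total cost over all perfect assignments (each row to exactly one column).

optimal assignment: row0→col1 (cost 4), row1→col2 (cost 9), row2→col4 (cost 3), row3→col0 (cost 3), row4→col5 (cost 3), row5→col3 (cost 3)
total = 4 + 9 + 3 + 3 + 3 + 3 = 25

Minimum assignment cost: 25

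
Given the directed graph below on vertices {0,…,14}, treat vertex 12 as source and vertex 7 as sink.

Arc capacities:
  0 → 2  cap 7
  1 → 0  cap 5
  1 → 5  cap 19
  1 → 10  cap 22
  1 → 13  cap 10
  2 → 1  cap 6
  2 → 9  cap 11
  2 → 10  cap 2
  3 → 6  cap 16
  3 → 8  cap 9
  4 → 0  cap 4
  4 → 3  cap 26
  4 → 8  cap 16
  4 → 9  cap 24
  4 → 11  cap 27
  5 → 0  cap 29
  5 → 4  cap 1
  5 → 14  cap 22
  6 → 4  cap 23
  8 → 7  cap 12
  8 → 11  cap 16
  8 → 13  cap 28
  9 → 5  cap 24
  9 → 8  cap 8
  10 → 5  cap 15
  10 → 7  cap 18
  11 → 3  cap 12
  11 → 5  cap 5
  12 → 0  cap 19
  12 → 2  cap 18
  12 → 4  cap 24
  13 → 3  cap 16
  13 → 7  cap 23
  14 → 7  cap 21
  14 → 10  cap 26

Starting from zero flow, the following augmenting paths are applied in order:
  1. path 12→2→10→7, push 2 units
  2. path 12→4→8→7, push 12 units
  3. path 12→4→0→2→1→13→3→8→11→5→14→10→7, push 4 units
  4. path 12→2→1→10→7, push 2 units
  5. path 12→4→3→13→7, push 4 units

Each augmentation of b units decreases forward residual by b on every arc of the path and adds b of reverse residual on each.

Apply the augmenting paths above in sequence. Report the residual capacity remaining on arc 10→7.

Residual capacity of (10,7): 10

after path 1 (12→2→10→7, push 2): res(10,7)=16
after path 2 (12→4→8→7, push 12): res(10,7)=16
after path 3 (12→4→0→2→1→13→3→8→11→5→14→10→7, push 4): res(10,7)=12
after path 4 (12→2→1→10→7, push 2): res(10,7)=10
after path 5 (12→4→3→13→7, push 4): res(10,7)=10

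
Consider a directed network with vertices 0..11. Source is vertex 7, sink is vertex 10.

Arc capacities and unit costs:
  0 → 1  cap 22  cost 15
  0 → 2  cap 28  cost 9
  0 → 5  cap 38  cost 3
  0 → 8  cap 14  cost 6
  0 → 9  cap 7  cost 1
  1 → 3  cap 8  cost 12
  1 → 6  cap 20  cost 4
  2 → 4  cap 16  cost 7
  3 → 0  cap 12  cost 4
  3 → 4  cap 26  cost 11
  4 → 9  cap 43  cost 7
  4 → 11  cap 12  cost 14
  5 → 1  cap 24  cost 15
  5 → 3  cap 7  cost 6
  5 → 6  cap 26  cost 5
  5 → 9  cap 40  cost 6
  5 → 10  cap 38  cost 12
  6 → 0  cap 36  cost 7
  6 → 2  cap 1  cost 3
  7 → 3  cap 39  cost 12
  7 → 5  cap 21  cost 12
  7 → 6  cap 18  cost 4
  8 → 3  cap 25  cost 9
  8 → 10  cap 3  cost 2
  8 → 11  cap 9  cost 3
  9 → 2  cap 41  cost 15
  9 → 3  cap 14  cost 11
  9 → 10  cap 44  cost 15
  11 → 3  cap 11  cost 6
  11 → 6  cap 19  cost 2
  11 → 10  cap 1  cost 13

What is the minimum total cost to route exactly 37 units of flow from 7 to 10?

Minimum cost for 37 units: 899

shortest-cost path #1: 7→6→0→8→10 push 3 @ unit cost 19 (adds 57)
shortest-cost path #2: 7→5→10 push 21 @ unit cost 24 (adds 504)
shortest-cost path #3: 7→6→0→5→10 push 13 @ unit cost 26 (adds 338)
total cost = 899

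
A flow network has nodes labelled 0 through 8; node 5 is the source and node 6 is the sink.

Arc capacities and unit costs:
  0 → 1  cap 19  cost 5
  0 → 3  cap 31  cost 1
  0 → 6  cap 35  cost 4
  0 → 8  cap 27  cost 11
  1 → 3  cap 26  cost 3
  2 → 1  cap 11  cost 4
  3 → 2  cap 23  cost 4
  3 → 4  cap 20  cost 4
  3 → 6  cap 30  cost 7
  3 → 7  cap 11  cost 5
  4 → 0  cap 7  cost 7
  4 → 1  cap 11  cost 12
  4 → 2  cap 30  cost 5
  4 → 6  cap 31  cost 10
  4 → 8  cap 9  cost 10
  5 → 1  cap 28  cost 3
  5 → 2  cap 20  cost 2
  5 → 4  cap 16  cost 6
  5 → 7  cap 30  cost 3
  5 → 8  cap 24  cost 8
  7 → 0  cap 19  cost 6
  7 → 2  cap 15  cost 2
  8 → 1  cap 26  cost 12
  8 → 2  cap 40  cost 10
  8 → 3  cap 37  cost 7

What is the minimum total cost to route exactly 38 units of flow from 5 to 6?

Minimum cost for 38 units: 494

shortest-cost path #1: 5→7→0→6 push 19 @ unit cost 13 (adds 247)
shortest-cost path #2: 5→1→3→6 push 19 @ unit cost 13 (adds 247)
total cost = 494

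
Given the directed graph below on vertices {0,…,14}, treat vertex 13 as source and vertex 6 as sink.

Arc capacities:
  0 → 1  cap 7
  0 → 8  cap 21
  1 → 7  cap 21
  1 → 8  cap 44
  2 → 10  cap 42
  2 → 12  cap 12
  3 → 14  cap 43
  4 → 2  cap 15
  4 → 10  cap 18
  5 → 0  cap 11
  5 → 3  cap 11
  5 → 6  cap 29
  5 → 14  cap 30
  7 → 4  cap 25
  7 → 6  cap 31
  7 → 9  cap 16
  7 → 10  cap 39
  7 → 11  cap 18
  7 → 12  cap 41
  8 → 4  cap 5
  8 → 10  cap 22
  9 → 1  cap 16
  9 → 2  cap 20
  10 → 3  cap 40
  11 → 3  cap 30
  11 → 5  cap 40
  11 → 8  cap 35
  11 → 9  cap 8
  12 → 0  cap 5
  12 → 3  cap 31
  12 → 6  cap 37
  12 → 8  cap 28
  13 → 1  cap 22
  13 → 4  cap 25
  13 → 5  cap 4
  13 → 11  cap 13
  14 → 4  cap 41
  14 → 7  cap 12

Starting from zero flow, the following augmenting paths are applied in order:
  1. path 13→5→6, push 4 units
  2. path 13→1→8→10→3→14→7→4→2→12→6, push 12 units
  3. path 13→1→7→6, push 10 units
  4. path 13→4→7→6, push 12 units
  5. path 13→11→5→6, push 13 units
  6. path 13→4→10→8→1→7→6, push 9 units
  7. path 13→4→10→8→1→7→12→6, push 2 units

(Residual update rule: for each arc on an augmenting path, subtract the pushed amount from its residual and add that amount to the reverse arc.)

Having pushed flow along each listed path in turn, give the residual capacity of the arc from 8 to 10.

Residual capacity of (8,10): 21

after path 1 (13→5→6, push 4): res(8,10)=22
after path 2 (13→1→8→10→3→14→7→4→2→12→6, push 12): res(8,10)=10
after path 3 (13→1→7→6, push 10): res(8,10)=10
after path 4 (13→4→7→6, push 12): res(8,10)=10
after path 5 (13→11→5→6, push 13): res(8,10)=10
after path 6 (13→4→10→8→1→7→6, push 9): res(8,10)=19
after path 7 (13→4→10→8→1→7→12→6, push 2): res(8,10)=21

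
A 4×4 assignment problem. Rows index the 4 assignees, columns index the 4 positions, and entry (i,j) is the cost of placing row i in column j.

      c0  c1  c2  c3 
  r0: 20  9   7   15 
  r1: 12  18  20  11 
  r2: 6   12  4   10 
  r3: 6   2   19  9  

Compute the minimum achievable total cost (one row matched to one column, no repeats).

Minimum assignment cost: 26

optimal assignment: row0→col2 (cost 7), row1→col3 (cost 11), row2→col0 (cost 6), row3→col1 (cost 2)
total = 7 + 11 + 6 + 2 = 26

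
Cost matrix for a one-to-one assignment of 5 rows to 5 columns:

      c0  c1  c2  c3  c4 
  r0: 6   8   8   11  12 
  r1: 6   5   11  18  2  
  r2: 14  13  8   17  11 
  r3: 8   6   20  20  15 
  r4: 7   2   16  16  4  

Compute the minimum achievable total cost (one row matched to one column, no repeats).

Minimum assignment cost: 31

optimal assignment: row0→col3 (cost 11), row1→col4 (cost 2), row2→col2 (cost 8), row3→col0 (cost 8), row4→col1 (cost 2)
total = 11 + 2 + 8 + 8 + 2 = 31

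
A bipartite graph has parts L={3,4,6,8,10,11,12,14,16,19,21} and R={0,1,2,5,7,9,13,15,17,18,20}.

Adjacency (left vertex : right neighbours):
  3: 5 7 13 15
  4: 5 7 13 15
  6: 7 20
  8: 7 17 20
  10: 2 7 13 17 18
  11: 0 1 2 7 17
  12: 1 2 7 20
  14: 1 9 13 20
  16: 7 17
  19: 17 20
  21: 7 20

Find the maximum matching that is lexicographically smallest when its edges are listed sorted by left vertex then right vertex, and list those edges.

Lex-smallest maximum matching: {(3,5), (4,13), (6,7), (8,17), (10,2), (11,0), (12,1), (14,9), (19,20)}

|M| = 9 (so the lex-smallest maximum matching has 9 edges)
process left vertices in ascending order; for each, take the smallest-labelled available neighbour that still permits 9 edges overall, or leave it unmatched if none does
lex-smallest matching: {3-5, 4-13, 6-7, 8-17, 10-2, 11-0, 12-1, 14-9, 19-20}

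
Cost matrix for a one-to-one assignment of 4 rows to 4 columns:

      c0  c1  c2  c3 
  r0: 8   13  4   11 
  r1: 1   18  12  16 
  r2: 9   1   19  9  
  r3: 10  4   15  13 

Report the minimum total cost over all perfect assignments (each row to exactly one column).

Minimum assignment cost: 18

optimal assignment: row0→col2 (cost 4), row1→col0 (cost 1), row2→col3 (cost 9), row3→col1 (cost 4)
total = 4 + 1 + 9 + 4 = 18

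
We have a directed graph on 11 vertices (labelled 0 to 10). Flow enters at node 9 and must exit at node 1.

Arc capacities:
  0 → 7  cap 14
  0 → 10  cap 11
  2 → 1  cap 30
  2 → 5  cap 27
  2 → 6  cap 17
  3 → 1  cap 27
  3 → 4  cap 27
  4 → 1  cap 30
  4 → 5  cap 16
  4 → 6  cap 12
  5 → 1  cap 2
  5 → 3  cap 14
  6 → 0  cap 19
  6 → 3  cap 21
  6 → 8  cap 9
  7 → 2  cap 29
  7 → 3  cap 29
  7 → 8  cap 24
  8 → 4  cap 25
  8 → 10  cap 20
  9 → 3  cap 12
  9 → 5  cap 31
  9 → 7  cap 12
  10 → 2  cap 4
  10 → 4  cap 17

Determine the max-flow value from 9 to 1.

augment #1: 9→3→1 bottleneck 12, total now 12
augment #2: 9→5→1 bottleneck 2, total now 14
augment #3: 9→5→3→1 bottleneck 14, total now 28
augment #4: 9→7→2→1 bottleneck 12, total now 40

Maximum flow value: 40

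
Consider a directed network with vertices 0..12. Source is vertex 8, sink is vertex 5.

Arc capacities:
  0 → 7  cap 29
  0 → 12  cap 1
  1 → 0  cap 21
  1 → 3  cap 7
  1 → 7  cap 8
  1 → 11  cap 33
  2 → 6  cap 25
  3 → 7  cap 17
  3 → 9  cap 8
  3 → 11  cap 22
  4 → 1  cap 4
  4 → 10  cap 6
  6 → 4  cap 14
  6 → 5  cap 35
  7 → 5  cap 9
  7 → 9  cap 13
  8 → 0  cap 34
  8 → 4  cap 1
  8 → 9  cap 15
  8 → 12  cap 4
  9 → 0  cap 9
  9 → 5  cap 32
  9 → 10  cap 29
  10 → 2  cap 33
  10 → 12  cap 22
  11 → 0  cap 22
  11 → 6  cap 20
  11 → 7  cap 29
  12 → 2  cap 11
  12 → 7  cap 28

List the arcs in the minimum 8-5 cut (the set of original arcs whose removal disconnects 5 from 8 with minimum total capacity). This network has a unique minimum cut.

augment #1: 8→9→5 push 15
augment #2: 8→0→7→5 push 9
augment #3: 8→0→7→9→5 push 13
augment #4: 8→12→2→6→5 push 4
augment #5: 8→0→12→2→6→5 push 1
augment #6: 8→4→1→3→9→5 push 1
max flow = 43; residual-reachable set from 8 gives S-side
cut edges (S→T): {(0,12), (7,5), (7,9), (8,4), (8,9), (8,12)} total cap 43

Min-cut arcs: {(0,12), (7,5), (7,9), (8,4), (8,9), (8,12)} (total capacity 43)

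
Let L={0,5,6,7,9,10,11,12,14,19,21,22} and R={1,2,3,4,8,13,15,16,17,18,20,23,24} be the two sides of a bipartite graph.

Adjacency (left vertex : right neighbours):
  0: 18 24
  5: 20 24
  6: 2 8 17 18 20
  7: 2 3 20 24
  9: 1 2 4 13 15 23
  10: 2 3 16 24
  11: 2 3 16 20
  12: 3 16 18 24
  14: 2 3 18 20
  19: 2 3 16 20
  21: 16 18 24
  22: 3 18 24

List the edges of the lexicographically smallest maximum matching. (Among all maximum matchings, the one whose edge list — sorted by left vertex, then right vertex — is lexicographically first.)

Lex-smallest maximum matching: {(0,18), (5,20), (6,8), (7,2), (9,1), (10,3), (11,16), (12,24)}

|M| = 8 (so the lex-smallest maximum matching has 8 edges)
process left vertices in ascending order; for each, take the smallest-labelled available neighbour that still permits 8 edges overall, or leave it unmatched if none does
lex-smallest matching: {0-18, 5-20, 6-8, 7-2, 9-1, 10-3, 11-16, 12-24}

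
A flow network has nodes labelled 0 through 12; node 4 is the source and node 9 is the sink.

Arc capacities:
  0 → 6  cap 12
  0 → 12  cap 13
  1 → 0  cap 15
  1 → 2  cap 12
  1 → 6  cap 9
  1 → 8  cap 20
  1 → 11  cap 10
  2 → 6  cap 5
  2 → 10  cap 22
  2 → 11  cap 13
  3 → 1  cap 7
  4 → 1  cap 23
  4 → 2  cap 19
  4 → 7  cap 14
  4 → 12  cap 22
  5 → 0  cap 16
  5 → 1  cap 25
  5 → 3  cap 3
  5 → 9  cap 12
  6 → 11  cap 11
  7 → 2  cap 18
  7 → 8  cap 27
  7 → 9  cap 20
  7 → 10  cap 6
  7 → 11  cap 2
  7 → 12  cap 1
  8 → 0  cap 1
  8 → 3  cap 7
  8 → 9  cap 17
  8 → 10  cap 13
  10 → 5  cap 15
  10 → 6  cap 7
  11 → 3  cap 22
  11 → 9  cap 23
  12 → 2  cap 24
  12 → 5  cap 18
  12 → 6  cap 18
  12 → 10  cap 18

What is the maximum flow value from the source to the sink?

Maximum flow value: 66

augment #1: 4→7→9 bottleneck 14, total now 14
augment #2: 4→1→8→9 bottleneck 17, total now 31
augment #3: 4→1→11→9 bottleneck 6, total now 37
augment #4: 4→2→11→9 bottleneck 13, total now 50
augment #5: 4→12→5→9 bottleneck 12, total now 62
augment #6: 4→2→6→11→9 bottleneck 4, total now 66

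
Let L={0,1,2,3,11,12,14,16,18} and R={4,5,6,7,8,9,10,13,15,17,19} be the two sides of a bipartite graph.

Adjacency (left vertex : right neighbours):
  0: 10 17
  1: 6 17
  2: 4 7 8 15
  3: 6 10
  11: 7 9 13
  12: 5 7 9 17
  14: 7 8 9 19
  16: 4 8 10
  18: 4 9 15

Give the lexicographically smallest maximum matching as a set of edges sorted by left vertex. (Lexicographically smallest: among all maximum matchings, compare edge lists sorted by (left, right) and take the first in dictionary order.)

Lex-smallest maximum matching: {(0,10), (1,17), (2,4), (3,6), (11,7), (12,5), (14,9), (16,8), (18,15)}

|M| = 9 (so the lex-smallest maximum matching has 9 edges)
process left vertices in ascending order; for each, take the smallest-labelled available neighbour that still permits 9 edges overall, or leave it unmatched if none does
lex-smallest matching: {0-10, 1-17, 2-4, 3-6, 11-7, 12-5, 14-9, 16-8, 18-15}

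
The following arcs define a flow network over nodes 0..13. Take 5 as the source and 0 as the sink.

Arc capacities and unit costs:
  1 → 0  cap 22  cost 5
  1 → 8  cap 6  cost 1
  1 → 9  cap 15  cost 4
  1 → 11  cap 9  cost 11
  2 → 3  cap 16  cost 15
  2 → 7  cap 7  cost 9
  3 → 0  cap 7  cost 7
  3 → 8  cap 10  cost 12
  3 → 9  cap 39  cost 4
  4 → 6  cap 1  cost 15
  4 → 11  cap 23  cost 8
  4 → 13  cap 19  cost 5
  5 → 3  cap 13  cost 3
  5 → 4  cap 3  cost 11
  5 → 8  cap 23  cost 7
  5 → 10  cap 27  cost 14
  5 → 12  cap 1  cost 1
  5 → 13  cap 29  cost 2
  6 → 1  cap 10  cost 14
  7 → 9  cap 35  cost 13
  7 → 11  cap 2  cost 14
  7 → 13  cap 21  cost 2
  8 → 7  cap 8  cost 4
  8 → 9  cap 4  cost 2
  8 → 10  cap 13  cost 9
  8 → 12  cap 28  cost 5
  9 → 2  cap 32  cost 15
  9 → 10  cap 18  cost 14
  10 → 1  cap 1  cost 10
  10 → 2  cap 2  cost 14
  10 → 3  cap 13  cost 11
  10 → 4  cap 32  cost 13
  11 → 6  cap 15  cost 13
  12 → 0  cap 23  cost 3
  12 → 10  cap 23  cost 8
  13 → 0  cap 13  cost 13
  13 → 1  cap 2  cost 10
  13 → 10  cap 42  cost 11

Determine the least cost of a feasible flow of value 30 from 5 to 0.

shortest-cost path #1: 5→12→0 push 1 @ unit cost 4 (adds 4)
shortest-cost path #2: 5→3→0 push 7 @ unit cost 10 (adds 70)
shortest-cost path #3: 5→8→12→0 push 22 @ unit cost 15 (adds 330)
total cost = 404

Minimum cost for 30 units: 404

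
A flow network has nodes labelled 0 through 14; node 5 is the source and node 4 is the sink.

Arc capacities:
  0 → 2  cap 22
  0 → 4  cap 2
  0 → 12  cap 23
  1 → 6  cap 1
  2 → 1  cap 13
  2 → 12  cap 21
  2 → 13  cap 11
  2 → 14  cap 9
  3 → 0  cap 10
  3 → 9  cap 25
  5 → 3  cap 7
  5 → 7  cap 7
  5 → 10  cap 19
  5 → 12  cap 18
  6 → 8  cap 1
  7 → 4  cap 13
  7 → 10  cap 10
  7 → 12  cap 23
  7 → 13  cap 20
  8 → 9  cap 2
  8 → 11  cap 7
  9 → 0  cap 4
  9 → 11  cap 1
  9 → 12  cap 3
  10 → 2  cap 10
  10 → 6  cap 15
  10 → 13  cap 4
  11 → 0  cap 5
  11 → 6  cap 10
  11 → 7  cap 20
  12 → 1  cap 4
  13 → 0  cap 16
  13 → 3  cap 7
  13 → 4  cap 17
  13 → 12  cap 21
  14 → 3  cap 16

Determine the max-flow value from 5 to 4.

Maximum flow value: 26

augment #1: 5→7→4 bottleneck 7, total now 7
augment #2: 5→3→0→4 bottleneck 2, total now 9
augment #3: 5→10→13→4 bottleneck 4, total now 13
augment #4: 5→10→2→13→4 bottleneck 10, total now 23
augment #5: 5→3→0→2→13→4 bottleneck 1, total now 24
augment #6: 5→3→9→11→7→4 bottleneck 1, total now 25
augment #7: 5→10→6→8→11→7→4 bottleneck 1, total now 26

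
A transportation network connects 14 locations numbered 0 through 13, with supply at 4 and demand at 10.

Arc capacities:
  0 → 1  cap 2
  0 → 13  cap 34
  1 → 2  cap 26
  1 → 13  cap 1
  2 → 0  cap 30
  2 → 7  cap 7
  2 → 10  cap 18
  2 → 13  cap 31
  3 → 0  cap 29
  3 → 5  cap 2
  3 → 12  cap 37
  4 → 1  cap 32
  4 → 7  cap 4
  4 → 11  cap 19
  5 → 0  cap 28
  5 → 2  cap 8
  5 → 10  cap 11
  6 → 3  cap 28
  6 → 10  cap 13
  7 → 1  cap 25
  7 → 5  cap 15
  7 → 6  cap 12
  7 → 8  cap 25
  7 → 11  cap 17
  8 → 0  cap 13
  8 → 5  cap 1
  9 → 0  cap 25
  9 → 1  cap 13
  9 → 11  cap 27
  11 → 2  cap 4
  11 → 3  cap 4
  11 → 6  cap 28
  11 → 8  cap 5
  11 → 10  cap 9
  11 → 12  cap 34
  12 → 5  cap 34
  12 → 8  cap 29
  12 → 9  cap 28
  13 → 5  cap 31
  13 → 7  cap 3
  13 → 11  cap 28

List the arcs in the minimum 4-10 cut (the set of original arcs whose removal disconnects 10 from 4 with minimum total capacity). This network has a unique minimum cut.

augment #1: 4→11→10 push 9
augment #2: 4→1→2→10 push 18
augment #3: 4→7→5→10 push 4
augment #4: 4→11→6→10 push 10
augment #5: 4→1→13→5→10 push 1
augment #6: 4→1→2→7→5→10 push 6
augment #7: 4→1→2→7→6→10 push 1
augment #8: 4→1→2→13→7→6→10 push 1
max flow = 50; residual-reachable set from 4 gives S-side
cut edges (S→T): {(1,2), (1,13), (4,7), (4,11)} total cap 50

Min-cut arcs: {(1,2), (1,13), (4,7), (4,11)} (total capacity 50)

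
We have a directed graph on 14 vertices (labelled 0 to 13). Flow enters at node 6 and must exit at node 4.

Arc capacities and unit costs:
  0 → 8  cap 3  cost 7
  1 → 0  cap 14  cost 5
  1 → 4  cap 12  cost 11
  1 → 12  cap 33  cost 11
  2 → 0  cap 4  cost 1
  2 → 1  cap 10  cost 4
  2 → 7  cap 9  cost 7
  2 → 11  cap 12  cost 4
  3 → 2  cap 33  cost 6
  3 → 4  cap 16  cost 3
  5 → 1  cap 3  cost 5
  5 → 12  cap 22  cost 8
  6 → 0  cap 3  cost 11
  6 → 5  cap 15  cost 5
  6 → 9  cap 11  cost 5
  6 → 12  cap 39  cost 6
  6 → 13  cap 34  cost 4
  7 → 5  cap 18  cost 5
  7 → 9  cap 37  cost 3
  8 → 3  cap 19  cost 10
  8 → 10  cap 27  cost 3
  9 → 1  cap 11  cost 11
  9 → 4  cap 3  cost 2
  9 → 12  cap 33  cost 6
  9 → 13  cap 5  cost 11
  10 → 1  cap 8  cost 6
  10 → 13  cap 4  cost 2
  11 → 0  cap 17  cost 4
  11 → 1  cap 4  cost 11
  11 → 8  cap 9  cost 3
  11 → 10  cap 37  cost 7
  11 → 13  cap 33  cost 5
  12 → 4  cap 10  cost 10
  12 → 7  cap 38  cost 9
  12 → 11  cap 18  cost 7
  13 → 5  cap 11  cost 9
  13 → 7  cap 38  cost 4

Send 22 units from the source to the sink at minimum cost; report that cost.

shortest-cost path #1: 6→9→4 push 3 @ unit cost 7 (adds 21)
shortest-cost path #2: 6→12→4 push 10 @ unit cost 16 (adds 160)
shortest-cost path #3: 6→5→1→4 push 3 @ unit cost 21 (adds 63)
shortest-cost path #4: 6→9→1→4 push 6 @ unit cost 27 (adds 162)
total cost = 406

Minimum cost for 22 units: 406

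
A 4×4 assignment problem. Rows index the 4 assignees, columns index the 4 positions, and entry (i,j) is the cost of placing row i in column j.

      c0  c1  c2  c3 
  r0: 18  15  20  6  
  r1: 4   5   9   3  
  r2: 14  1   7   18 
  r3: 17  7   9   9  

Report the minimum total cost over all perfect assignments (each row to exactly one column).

optimal assignment: row0→col3 (cost 6), row1→col0 (cost 4), row2→col1 (cost 1), row3→col2 (cost 9)
total = 6 + 4 + 1 + 9 = 20

Minimum assignment cost: 20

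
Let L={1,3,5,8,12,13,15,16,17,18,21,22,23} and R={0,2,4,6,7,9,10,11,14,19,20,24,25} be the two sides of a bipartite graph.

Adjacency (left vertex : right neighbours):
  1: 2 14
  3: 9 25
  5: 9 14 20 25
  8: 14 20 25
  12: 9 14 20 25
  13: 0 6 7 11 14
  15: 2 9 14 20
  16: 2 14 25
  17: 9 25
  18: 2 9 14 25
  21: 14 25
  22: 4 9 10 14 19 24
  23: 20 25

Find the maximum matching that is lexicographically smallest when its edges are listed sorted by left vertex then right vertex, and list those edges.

Lex-smallest maximum matching: {(1,2), (3,9), (5,14), (8,20), (12,25), (13,0), (22,4)}

|M| = 7 (so the lex-smallest maximum matching has 7 edges)
process left vertices in ascending order; for each, take the smallest-labelled available neighbour that still permits 7 edges overall, or leave it unmatched if none does
lex-smallest matching: {1-2, 3-9, 5-14, 8-20, 12-25, 13-0, 22-4}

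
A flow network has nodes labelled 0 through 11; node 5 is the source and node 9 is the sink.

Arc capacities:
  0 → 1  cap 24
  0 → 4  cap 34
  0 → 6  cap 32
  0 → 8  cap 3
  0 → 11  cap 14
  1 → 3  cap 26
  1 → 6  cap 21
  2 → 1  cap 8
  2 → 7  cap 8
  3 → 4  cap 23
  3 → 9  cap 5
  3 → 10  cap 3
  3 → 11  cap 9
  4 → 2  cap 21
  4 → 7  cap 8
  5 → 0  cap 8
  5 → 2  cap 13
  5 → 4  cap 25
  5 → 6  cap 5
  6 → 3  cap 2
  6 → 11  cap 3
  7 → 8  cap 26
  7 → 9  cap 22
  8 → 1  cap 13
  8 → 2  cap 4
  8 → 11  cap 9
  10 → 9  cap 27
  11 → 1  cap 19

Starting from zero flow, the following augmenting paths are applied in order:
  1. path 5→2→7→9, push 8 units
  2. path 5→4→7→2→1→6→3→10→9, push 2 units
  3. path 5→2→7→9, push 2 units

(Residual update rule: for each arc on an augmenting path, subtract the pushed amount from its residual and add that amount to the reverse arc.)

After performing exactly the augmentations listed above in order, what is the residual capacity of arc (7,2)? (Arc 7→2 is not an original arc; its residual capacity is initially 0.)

after path 1 (5→2→7→9, push 8): res(7,2)=8
after path 2 (5→4→7→2→1→6→3→10→9, push 2): res(7,2)=6
after path 3 (5→2→7→9, push 2): res(7,2)=8

Residual capacity of (7,2): 8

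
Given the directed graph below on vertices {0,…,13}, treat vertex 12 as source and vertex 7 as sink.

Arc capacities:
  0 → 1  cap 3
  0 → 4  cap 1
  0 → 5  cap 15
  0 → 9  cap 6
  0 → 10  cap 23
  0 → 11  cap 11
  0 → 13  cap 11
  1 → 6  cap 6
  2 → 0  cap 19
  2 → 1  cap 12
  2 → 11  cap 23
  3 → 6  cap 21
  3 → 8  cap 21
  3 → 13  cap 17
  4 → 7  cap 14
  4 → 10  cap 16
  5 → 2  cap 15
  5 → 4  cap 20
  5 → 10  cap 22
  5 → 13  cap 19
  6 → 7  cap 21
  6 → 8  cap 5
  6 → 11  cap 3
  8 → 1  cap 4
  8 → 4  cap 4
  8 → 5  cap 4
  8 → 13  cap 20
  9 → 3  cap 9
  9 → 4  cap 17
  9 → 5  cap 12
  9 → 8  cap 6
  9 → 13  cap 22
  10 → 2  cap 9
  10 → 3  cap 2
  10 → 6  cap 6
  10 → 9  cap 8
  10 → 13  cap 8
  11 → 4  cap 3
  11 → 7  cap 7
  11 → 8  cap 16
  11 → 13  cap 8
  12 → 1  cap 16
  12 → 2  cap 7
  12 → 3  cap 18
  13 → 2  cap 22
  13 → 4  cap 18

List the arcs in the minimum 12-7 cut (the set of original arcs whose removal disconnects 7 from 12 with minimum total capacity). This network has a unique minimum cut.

augment #1: 12→1→6→7 push 6
augment #2: 12→2→11→7 push 7
augment #3: 12→3→6→7 push 15
augment #4: 12→3→8→4→7 push 3
max flow = 31; residual-reachable set from 12 gives S-side
cut edges (S→T): {(1,6), (12,2), (12,3)} total cap 31

Min-cut arcs: {(1,6), (12,2), (12,3)} (total capacity 31)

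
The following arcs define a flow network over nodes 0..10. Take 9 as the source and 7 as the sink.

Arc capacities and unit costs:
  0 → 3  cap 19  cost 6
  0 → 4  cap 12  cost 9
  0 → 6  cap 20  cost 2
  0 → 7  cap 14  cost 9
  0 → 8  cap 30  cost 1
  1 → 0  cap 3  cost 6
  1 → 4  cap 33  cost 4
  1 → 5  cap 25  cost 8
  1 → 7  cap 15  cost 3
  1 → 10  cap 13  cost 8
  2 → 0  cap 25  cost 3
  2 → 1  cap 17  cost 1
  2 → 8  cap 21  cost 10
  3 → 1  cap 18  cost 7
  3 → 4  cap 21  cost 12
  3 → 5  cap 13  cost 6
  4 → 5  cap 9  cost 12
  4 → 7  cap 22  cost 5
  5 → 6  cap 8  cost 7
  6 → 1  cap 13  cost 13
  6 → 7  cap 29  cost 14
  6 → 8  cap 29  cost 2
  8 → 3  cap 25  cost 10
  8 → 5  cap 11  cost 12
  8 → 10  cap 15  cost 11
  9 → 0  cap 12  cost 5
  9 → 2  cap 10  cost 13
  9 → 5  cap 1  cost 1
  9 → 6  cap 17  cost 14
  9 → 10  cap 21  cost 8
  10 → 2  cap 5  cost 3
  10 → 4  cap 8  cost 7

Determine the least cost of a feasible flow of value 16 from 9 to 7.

Minimum cost for 16 units: 228

shortest-cost path #1: 9→0→7 push 12 @ unit cost 14 (adds 168)
shortest-cost path #2: 9→10→2→1→7 push 4 @ unit cost 15 (adds 60)
total cost = 228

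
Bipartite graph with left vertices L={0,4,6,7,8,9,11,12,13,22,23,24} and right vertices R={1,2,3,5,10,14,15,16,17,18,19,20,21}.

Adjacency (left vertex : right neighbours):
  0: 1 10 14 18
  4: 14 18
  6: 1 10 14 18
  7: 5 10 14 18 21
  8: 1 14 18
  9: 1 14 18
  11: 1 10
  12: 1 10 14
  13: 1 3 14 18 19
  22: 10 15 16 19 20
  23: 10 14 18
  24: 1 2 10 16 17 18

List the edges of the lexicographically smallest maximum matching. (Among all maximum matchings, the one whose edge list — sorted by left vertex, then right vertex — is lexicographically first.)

Lex-smallest maximum matching: {(0,1), (4,14), (6,10), (7,5), (8,18), (13,3), (22,15), (24,2)}

|M| = 8 (so the lex-smallest maximum matching has 8 edges)
process left vertices in ascending order; for each, take the smallest-labelled available neighbour that still permits 8 edges overall, or leave it unmatched if none does
lex-smallest matching: {0-1, 4-14, 6-10, 7-5, 8-18, 13-3, 22-15, 24-2}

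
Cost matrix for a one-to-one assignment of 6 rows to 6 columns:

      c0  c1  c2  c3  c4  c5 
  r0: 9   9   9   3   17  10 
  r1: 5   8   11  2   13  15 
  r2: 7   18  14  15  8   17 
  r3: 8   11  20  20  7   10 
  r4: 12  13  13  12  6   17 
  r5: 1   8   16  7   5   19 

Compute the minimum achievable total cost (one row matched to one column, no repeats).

one of 3 optimal assignments: row0→col1 (cost 9), row1→col3 (cost 2), row2→col2 (cost 14), row3→col5 (cost 10), row4→col4 (cost 6), row5→col0 (cost 1)
total = 9 + 2 + 14 + 10 + 6 + 1 = 42

Minimum assignment cost: 42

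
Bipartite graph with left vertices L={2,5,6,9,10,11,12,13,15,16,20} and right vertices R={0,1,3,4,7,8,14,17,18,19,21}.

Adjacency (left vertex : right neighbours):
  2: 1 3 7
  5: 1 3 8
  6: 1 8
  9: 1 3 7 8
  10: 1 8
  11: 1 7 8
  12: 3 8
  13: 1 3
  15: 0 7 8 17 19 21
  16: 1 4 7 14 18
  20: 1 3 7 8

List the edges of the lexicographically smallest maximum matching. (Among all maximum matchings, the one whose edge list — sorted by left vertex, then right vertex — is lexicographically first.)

Lex-smallest maximum matching: {(2,1), (5,3), (6,8), (9,7), (15,0), (16,4)}

|M| = 6 (so the lex-smallest maximum matching has 6 edges)
process left vertices in ascending order; for each, take the smallest-labelled available neighbour that still permits 6 edges overall, or leave it unmatched if none does
lex-smallest matching: {2-1, 5-3, 6-8, 9-7, 15-0, 16-4}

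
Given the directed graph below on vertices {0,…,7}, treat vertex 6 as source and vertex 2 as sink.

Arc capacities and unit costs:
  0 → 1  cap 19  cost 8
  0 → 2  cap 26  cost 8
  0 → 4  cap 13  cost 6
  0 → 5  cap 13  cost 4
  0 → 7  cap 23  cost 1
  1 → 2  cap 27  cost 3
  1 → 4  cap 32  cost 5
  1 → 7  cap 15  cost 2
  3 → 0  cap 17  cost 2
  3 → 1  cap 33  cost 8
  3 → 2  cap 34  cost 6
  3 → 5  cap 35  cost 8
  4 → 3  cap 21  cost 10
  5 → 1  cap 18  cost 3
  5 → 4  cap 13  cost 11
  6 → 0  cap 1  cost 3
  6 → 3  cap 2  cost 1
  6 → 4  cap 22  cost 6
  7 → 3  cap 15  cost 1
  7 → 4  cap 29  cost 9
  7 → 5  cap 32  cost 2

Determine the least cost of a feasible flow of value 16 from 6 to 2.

shortest-cost path #1: 6→3→2 push 2 @ unit cost 7 (adds 14)
shortest-cost path #2: 6→0→2 push 1 @ unit cost 11 (adds 11)
shortest-cost path #3: 6→4→3→2 push 13 @ unit cost 22 (adds 286)
total cost = 311

Minimum cost for 16 units: 311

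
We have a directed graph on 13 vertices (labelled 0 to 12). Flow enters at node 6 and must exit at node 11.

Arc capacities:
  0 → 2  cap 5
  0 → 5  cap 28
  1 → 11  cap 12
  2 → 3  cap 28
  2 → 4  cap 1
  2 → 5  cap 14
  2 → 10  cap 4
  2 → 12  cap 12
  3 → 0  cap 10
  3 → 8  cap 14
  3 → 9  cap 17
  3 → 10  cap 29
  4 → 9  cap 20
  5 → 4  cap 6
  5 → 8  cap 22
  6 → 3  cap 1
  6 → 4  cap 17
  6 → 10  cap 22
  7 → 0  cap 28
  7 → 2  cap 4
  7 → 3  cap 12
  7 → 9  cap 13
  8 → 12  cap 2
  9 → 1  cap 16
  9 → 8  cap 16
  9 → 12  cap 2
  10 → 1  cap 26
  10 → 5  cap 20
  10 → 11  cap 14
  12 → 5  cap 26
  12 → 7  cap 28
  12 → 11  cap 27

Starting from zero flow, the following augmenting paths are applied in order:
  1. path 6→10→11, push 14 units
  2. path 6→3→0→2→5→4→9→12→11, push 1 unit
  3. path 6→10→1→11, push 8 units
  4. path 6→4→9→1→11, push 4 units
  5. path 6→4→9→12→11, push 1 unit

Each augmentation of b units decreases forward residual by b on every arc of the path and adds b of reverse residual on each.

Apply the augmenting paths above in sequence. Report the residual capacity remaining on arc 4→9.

Residual capacity of (4,9): 14

after path 1 (6→10→11, push 14): res(4,9)=20
after path 2 (6→3→0→2→5→4→9→12→11, push 1): res(4,9)=19
after path 3 (6→10→1→11, push 8): res(4,9)=19
after path 4 (6→4→9→1→11, push 4): res(4,9)=15
after path 5 (6→4→9→12→11, push 1): res(4,9)=14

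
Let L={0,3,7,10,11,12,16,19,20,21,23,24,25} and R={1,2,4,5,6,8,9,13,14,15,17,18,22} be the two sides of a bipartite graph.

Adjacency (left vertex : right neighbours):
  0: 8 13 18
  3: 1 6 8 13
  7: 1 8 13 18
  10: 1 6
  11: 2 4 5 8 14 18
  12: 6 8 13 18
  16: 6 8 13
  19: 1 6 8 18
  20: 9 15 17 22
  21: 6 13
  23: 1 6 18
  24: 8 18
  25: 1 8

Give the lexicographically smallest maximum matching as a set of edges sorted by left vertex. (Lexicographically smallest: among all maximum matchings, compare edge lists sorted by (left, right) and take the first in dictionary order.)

Lex-smallest maximum matching: {(0,8), (3,1), (7,13), (10,6), (11,2), (12,18), (20,9)}

|M| = 7 (so the lex-smallest maximum matching has 7 edges)
process left vertices in ascending order; for each, take the smallest-labelled available neighbour that still permits 7 edges overall, or leave it unmatched if none does
lex-smallest matching: {0-8, 3-1, 7-13, 10-6, 11-2, 12-18, 20-9}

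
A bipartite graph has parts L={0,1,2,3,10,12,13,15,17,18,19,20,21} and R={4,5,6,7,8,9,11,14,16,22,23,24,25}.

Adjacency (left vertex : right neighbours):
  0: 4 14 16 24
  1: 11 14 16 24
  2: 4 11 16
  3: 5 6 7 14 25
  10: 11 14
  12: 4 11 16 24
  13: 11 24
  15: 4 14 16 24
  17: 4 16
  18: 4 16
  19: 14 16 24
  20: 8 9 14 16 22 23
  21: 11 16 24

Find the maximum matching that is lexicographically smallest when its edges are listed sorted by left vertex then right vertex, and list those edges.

Lex-smallest maximum matching: {(0,4), (1,11), (2,16), (3,5), (10,14), (12,24), (20,8)}

|M| = 7 (so the lex-smallest maximum matching has 7 edges)
process left vertices in ascending order; for each, take the smallest-labelled available neighbour that still permits 7 edges overall, or leave it unmatched if none does
lex-smallest matching: {0-4, 1-11, 2-16, 3-5, 10-14, 12-24, 20-8}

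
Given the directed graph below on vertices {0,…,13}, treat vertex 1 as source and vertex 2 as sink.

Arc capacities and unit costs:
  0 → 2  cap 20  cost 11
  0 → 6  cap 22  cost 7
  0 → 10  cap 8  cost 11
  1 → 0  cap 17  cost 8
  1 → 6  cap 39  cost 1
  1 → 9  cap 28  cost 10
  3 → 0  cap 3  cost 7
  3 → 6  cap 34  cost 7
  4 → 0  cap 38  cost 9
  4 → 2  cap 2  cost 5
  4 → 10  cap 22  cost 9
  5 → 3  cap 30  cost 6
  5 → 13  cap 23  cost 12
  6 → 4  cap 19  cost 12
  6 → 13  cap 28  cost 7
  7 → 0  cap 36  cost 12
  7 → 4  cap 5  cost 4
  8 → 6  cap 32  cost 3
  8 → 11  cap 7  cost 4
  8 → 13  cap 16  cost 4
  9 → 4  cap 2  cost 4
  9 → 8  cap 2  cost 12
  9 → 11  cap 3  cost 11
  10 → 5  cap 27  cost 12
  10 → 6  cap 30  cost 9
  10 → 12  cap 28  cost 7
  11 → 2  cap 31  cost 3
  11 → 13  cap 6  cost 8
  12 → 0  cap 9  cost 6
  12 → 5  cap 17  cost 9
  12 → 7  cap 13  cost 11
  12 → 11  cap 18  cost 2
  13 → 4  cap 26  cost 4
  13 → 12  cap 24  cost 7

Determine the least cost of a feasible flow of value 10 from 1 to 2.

Minimum cost for 10 units: 186

shortest-cost path #1: 1→6→13→4→2 push 2 @ unit cost 17 (adds 34)
shortest-cost path #2: 1→0→2 push 8 @ unit cost 19 (adds 152)
total cost = 186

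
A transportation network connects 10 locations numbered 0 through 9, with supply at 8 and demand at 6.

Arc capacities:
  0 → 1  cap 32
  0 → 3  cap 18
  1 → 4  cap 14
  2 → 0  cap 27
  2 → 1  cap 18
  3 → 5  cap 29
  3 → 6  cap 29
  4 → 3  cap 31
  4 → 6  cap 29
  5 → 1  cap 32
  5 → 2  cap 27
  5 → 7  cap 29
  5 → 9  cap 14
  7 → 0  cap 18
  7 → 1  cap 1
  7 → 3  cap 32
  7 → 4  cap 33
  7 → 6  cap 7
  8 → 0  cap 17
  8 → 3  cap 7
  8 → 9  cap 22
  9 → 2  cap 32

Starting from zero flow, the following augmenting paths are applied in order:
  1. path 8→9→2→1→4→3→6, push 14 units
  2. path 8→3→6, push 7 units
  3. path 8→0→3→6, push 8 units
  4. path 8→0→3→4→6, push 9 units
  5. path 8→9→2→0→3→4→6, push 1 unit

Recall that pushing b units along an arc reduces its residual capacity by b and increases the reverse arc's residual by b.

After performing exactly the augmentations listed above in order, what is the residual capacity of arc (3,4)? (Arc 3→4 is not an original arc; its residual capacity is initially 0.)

after path 1 (8→9→2→1→4→3→6, push 14): res(3,4)=14
after path 2 (8→3→6, push 7): res(3,4)=14
after path 3 (8→0→3→6, push 8): res(3,4)=14
after path 4 (8→0→3→4→6, push 9): res(3,4)=5
after path 5 (8→9→2→0→3→4→6, push 1): res(3,4)=4

Residual capacity of (3,4): 4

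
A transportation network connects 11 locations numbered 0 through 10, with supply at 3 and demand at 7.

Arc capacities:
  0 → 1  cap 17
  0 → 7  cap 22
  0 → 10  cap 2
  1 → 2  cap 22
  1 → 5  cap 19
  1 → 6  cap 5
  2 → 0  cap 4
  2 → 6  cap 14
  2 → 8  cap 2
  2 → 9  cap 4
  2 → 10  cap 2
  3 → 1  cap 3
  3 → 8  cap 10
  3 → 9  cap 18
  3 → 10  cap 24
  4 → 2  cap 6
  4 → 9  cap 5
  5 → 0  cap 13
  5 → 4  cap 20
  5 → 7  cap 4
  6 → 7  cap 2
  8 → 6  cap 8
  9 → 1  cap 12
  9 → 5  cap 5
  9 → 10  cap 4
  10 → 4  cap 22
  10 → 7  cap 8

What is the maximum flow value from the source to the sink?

Maximum flow value: 31

augment #1: 3→10→7 bottleneck 8, total now 8
augment #2: 3→1→5→7 bottleneck 3, total now 11
augment #3: 3→8→6→7 bottleneck 2, total now 13
augment #4: 3→9→5→7 bottleneck 1, total now 14
augment #5: 3→9→5→0→7 bottleneck 4, total now 18
augment #6: 3→9→1→2→0→7 bottleneck 4, total now 22
augment #7: 3→9→1→5→0→7 bottleneck 8, total now 30
augment #8: 3→10→4→2→1→5→0→7 bottleneck 1, total now 31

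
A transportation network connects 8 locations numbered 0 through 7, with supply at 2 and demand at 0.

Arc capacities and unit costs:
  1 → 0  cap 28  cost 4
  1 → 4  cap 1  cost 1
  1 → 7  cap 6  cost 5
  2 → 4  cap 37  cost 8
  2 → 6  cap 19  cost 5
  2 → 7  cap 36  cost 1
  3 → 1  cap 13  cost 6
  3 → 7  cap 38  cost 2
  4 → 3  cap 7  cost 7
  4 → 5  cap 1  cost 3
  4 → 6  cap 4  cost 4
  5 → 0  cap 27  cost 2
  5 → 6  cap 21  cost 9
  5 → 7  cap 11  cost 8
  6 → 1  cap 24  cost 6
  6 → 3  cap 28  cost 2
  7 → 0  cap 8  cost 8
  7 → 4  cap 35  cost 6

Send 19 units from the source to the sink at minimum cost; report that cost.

Minimum cost for 19 units: 234

shortest-cost path #1: 2→7→0 push 8 @ unit cost 9 (adds 72)
shortest-cost path #2: 2→7→4→5→0 push 1 @ unit cost 12 (adds 12)
shortest-cost path #3: 2→6→1→0 push 10 @ unit cost 15 (adds 150)
total cost = 234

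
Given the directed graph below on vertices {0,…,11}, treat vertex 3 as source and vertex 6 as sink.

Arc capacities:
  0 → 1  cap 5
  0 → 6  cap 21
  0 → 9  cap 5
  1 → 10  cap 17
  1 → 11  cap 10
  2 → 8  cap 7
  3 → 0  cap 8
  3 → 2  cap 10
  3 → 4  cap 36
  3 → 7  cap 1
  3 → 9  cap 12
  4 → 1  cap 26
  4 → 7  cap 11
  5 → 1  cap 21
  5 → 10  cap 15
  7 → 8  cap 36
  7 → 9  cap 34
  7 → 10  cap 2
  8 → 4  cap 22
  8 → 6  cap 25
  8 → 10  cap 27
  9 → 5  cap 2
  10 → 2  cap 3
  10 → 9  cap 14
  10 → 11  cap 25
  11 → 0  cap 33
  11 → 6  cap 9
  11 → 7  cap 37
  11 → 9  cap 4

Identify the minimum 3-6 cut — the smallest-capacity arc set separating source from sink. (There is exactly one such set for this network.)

Min-cut arcs: {(2,8), (3,0), (3,4), (3,7), (9,5)} (total capacity 54)

augment #1: 3→0→6 push 8
augment #2: 3→2→8→6 push 7
augment #3: 3→7→8→6 push 1
augment #4: 3→4→1→11→6 push 9
augment #5: 3→4→7→8→6 push 11
augment #6: 3→4→1→11→0→6 push 1
augment #7: 3→4→1→10→11→0→6 push 12
augment #8: 3→4→1→10→11→7→8→6 push 3
augment #9: 3→9→5→10→11→7→8→6 push 2
max flow = 54; residual-reachable set from 3 gives S-side
cut edges (S→T): {(2,8), (3,0), (3,4), (3,7), (9,5)} total cap 54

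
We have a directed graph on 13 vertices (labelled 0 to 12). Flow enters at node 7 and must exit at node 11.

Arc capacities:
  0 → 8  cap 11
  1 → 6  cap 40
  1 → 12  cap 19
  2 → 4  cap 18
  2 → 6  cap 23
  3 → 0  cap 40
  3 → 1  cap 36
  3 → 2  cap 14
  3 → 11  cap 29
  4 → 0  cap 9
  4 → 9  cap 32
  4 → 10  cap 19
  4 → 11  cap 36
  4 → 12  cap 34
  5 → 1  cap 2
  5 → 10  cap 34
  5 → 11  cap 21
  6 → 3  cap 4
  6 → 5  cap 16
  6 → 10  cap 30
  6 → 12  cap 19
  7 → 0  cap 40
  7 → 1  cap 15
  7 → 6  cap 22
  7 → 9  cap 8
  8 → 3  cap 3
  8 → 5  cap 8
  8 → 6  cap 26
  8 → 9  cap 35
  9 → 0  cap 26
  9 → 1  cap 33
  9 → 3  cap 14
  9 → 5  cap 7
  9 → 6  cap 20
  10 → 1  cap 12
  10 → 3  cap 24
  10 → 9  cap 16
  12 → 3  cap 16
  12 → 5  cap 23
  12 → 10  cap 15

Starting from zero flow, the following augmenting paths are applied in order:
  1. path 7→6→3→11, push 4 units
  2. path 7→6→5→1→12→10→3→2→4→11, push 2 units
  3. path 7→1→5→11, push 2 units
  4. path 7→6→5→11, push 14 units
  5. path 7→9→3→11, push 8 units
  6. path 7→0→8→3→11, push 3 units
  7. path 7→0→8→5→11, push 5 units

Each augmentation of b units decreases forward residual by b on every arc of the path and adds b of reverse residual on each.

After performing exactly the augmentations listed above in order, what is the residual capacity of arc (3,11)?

Residual capacity of (3,11): 14

after path 1 (7→6→3→11, push 4): res(3,11)=25
after path 2 (7→6→5→1→12→10→3→2→4→11, push 2): res(3,11)=25
after path 3 (7→1→5→11, push 2): res(3,11)=25
after path 4 (7→6→5→11, push 14): res(3,11)=25
after path 5 (7→9→3→11, push 8): res(3,11)=17
after path 6 (7→0→8→3→11, push 3): res(3,11)=14
after path 7 (7→0→8→5→11, push 5): res(3,11)=14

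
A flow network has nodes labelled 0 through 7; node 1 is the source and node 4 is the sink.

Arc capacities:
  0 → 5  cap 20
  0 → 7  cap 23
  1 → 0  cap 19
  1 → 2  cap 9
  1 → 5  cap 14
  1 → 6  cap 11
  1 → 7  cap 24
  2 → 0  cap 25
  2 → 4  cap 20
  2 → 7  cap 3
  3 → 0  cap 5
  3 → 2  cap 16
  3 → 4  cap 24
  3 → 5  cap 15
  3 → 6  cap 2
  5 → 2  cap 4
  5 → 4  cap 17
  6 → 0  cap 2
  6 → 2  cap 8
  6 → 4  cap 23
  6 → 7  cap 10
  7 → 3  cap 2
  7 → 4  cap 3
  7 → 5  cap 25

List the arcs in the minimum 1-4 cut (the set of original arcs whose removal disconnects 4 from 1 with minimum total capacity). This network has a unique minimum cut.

augment #1: 1→2→4 push 9
augment #2: 1→5→4 push 14
augment #3: 1→6→4 push 11
augment #4: 1→7→4 push 3
augment #5: 1→0→5→4 push 3
augment #6: 1→7→3→4 push 2
augment #7: 1→0→5→2→4 push 4
max flow = 46; residual-reachable set from 1 gives S-side
cut edges (S→T): {(1,2), (1,6), (5,2), (5,4), (7,3), (7,4)} total cap 46

Min-cut arcs: {(1,2), (1,6), (5,2), (5,4), (7,3), (7,4)} (total capacity 46)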